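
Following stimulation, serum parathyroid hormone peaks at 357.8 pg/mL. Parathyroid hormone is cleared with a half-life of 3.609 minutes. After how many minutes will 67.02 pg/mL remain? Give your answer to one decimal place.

8.7 minutes

Fraction remaining = 67.02/357.8 ≈ 0.18731.
n = log₂(357.8/67.02) = ln(5.3387)/ln 2 ≈ 2.4165 half-lives.
t = n × t½ = 2.4165 × 3.609 ≈ 8.7211 minutes.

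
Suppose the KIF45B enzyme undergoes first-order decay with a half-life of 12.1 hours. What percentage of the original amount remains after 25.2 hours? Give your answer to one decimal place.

23.6%

n = 25.2/12.1 ≈ 2.0826 half-lives.
Fraction remaining = (1/2)^2.0826 ≈ 0.23608, i.e. 23.608%.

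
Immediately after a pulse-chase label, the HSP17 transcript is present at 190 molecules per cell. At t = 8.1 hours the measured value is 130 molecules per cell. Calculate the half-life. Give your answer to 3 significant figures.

14.8 hours

A/A₀ = 130/190 ≈ 0.68421.
n = log₂(1.4615) ≈ 0.54749 half-lives elapsed in 8.1 hours.
t½ = 8.1/0.54749 ≈ 14.795 hours.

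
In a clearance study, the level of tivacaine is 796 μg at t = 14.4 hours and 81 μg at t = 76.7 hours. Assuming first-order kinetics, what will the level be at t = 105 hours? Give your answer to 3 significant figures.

Over Δt = 76.7 − 14.4 = 62.3 hours, the level fell by a factor of 796/81 ≈ 9.8272.
n = log₂(9.8272) ≈ 3.2968 half-lives, so t½ = 62.3/3.2968 ≈ 18.897 hours.
From t = 76.7 to t = 105: 81 × (1/2)^((105−76.7)/18.897) ≈ 28.686 μg.

28.7 μg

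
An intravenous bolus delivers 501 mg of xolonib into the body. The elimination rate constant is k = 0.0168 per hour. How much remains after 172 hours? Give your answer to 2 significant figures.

t½ = ln 2 / k = 0.69315 / 0.0168 ≈ 41.259 hours.
Number of half-lives: n = 172/41.259 ≈ 4.1688.
Remaining = 501 × (1/2)^4.1688 = 501 × 0.055598 ≈ 27.855 mg.

28 mg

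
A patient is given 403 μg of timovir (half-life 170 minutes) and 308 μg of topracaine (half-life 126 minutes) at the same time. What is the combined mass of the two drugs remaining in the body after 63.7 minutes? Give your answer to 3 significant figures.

528 μg

timovir: 403 × (1/2)^(63.7/170) = 403 × (1/2)^0.37471 ≈ 310.82 μg.
topracaine: 308 × (1/2)^(63.7/126) = 308 × (1/2)^0.50556 ≈ 216.95 μg.
Total = 310.82 + 216.95 ≈ 527.77 μg.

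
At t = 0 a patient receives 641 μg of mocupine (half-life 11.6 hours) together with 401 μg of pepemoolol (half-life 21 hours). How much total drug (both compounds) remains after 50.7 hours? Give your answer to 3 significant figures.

106 μg

mocupine: 641 × (1/2)^(50.7/11.6) = 641 × (1/2)^4.3707 ≈ 30.985 μg.
pepemoolol: 401 × (1/2)^(50.7/21) = 401 × (1/2)^2.4143 ≈ 75.227 μg.
Total = 30.985 + 75.227 ≈ 106.21 μg.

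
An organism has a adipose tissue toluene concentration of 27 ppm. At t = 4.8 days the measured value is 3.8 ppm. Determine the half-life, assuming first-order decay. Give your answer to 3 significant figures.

1.70 days

A/A₀ = 3.8/27 ≈ 0.14074.
n = log₂(7.1053) ≈ 2.8289 half-lives elapsed in 4.8 days.
t½ = 4.8/2.8289 ≈ 1.6968 days.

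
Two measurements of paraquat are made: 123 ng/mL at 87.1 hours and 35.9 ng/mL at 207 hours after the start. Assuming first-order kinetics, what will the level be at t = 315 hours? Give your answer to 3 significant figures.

Over Δt = 207 − 87.1 = 119.9 hours, the level fell by a factor of 123/35.9 ≈ 3.4262.
n = log₂(3.4262) ≈ 1.7766 half-lives, so t½ = 119.9/1.7766 ≈ 67.488 hours.
From t = 207 to t = 315: 35.9 × (1/2)^((315−207)/67.488) ≈ 11.84 ng/mL.

11.8 ng/mL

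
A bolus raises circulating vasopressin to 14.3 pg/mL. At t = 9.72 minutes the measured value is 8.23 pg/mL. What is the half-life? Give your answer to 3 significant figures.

A/A₀ = 8.23/14.3 ≈ 0.57552.
n = log₂(1.7375) ≈ 0.79705 half-lives elapsed in 9.72 minutes.
t½ = 9.72/0.79705 ≈ 12.195 minutes.

12.2 minutes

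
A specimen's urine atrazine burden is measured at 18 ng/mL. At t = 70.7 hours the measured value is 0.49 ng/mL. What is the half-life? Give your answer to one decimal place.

A/A₀ = 0.49/18 ≈ 0.027222.
n = log₂(36.735) ≈ 5.1991 half-lives elapsed in 70.7 hours.
t½ = 70.7/5.1991 ≈ 13.599 hours.

13.6 hours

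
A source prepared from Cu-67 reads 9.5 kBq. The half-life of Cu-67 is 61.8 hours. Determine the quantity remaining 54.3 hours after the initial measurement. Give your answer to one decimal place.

Number of half-lives: n = 54.3/61.8 ≈ 0.87864.
Remaining = 9.5 × (1/2)^0.87864 = 9.5 × 0.54388 ≈ 5.1669 kBq.

5.2 kBq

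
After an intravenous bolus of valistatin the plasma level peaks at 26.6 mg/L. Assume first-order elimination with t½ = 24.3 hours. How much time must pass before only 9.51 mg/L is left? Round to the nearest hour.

Fraction remaining = 9.51/26.6 ≈ 0.35752.
n = log₂(26.6/9.51) = ln(2.7971)/ln 2 ≈ 1.4839 half-lives.
t = n × t½ = 1.4839 × 24.3 ≈ 36.059 hours.

36 hours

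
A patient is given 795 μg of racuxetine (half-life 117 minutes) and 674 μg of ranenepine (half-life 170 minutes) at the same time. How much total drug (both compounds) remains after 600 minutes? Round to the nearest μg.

81 μg

racuxetine: 795 × (1/2)^(600/117) = 795 × (1/2)^5.1282 ≈ 22.731 μg.
ranenepine: 674 × (1/2)^(600/170) = 674 × (1/2)^3.5294 ≈ 58.372 μg.
Total = 22.731 + 58.372 ≈ 81.103 μg.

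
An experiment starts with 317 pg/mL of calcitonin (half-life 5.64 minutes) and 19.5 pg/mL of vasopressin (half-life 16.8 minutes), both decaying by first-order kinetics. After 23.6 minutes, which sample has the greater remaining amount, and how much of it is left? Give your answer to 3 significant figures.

calcitonin: 317 × (1/2)^4.1844 ≈ 17.435 pg/mL.
vasopressin: 19.5 × (1/2)^1.4048 ≈ 7.3648 pg/mL.
Calcitonin has more remaining, at ≈ 17.435 pg/mL.

calcitonin, 17.4 pg/mL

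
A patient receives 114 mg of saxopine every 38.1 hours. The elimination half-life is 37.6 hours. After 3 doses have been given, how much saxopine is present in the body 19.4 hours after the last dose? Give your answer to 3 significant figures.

139 mg

The 3 doses were given 95.6, 57.5, 19.4 hours ago.
Total = 114·(1/2)^(95.6/37.6) + 114·(1/2)^(57.5/37.6) + 114·(1/2)^(19.4/37.6)
      = 19.567 + 39.496 + 79.723 ≈ 138.79 mg.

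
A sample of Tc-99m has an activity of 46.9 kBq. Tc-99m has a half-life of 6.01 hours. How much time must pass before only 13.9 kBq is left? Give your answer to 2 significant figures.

Fraction remaining = 13.9/46.9 ≈ 0.29638.
n = log₂(46.9/13.9) = ln(3.3741)/ln 2 ≈ 1.7545 half-lives.
t = n × t½ = 1.7545 × 6.01 ≈ 10.545 hours.

11 hours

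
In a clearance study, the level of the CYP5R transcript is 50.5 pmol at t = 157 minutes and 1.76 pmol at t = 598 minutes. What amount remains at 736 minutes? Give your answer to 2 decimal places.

0.62 pmol

Over Δt = 598 − 157 = 441 minutes, the level fell by a factor of 50.5/1.76 ≈ 28.693.
n = log₂(28.693) ≈ 4.8426 half-lives, so t½ = 441/4.8426 ≈ 91.066 minutes.
From t = 598 to t = 736: 1.76 × (1/2)^((736−598)/91.066) ≈ 0.61565 pmol.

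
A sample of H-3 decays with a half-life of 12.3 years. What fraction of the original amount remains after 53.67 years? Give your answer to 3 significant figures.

0.0486

n = 53.67/12.3 ≈ 4.3634 half-lives.
Fraction remaining = (1/2)^4.3634 ≈ 0.048583.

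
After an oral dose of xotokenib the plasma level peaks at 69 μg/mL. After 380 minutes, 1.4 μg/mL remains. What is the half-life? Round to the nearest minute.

A/A₀ = 1.4/69 ≈ 0.02029.
n = log₂(49.286) ≈ 5.6231 half-lives elapsed in 380 minutes.
t½ = 380/5.6231 ≈ 67.578 minutes.

68 minutes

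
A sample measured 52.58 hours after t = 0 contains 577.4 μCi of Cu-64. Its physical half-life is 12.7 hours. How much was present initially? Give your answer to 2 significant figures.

10000 μCi

Number of half-lives elapsed: n = 52.58/12.7 ≈ 4.1402.
A₀ = A × 2^n = 577.4 × 2^4.1402 = 577.4 × 17.632 ≈ 10181 μCi.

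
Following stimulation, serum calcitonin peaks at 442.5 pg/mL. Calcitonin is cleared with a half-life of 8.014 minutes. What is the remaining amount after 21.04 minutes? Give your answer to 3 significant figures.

Number of half-lives: n = 21.04/8.014 ≈ 2.6254.
Remaining = 442.5 × (1/2)^2.6254 = 442.5 × 0.16206 ≈ 71.711 pg/mL.

71.7 pg/mL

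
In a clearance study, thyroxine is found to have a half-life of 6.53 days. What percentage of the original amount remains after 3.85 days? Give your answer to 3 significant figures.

66.5%

n = 3.85/6.53 ≈ 0.58959 half-lives.
Fraction remaining = (1/2)^0.58959 ≈ 0.66453, i.e. 66.453%.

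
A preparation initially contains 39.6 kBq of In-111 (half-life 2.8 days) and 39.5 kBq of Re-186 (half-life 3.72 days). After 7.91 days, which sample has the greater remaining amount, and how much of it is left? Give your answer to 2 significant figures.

Re-186, 9.0 kBq

In-111: 39.6 × (1/2)^2.825 ≈ 5.5884 kBq.
Re-186: 39.5 × (1/2)^2.1263 ≈ 9.047 kBq.
Re-186 has more remaining, at ≈ 9.047 kBq.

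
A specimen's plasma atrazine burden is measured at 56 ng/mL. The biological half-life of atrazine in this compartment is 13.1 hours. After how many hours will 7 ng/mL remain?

7/56 = 1/8, so 3 half-lives have elapsed.
t = 3 × 13.1 = 39.3 hours.

39.3 hours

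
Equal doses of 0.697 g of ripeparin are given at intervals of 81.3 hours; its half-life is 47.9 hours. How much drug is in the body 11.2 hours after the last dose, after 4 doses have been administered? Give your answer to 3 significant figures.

0.849 g

The 4 doses were given 255.1, 173.8, 92.5, 11.2 hours ago.
Total = 0.697·(1/2)^(255.1/47.9) + 0.697·(1/2)^(173.8/47.9) + 0.697·(1/2)^(92.5/47.9) + 0.697·(1/2)^(11.2/47.9)
      = 0.01738 + 0.056361 + 0.18277 + 0.59271 ≈ 0.84923 g.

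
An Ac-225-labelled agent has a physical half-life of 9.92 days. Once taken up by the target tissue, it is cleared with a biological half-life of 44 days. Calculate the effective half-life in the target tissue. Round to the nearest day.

1/t_eff = 1/t_phys + 1/t_biol = 1/9.92 + 1/44 = 0.12353 per day.
t_eff = 9.92 × 44 / (9.92 + 44) ≈ 8.095 days.

8 days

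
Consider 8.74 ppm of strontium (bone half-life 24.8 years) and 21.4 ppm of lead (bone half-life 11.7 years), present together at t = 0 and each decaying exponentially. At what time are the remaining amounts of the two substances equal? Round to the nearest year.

29 years

Set 8.74·(1/2)^(t/24.8) = 21.4·(1/2)^(t/11.7).
Taking log₂: log₂(8.74/21.4) = t·(1/24.8 − 1/11.7).
log₂(0.40841) = -1.2919; 1/24.8 − 1/11.7 = -0.045148.
t = -1.2919 / -0.045148 ≈ 28.615 years.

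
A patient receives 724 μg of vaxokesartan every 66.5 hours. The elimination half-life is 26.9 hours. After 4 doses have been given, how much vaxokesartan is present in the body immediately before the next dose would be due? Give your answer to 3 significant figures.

The 4 doses were given 266, 199.5, 133, 66.5 hours ago.
Total = 724·(1/2)^(266/26.9) + 724·(1/2)^(199.5/26.9) + 724·(1/2)^(133/26.9) + 724·(1/2)^(66.5/26.9)
      = 0.76385 + 4.2383 + 23.517 + 130.48 ≈ 159 μg.

159 μg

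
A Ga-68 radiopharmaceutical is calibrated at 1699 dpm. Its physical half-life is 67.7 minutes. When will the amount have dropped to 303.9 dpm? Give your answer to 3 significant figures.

Fraction remaining = 303.9/1699 ≈ 0.17887.
n = log₂(1699/303.9) = ln(5.5907)/ln 2 ≈ 2.483 half-lives.
t = n × t½ = 2.483 × 67.7 ≈ 168.1 minutes.

168 minutes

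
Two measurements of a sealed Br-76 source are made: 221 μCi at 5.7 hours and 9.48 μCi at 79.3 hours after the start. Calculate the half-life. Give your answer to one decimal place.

Over Δt = 79.3 − 5.7 = 73.6 hours, the level fell by a factor of 221/9.48 ≈ 23.312.
n = log₂(23.312) ≈ 4.543 half-lives, so t½ = 73.6/4.543 ≈ 16.201 hours.

16.2 hours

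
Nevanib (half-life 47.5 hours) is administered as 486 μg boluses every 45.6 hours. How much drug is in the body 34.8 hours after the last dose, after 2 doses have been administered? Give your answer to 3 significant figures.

The 2 doses were given 80.4, 34.8 hours ago.
Total = 486·(1/2)^(80.4/47.5) + 486·(1/2)^(34.8/47.5)
      = 150.35 + 292.48 ≈ 442.83 μg.

443 μg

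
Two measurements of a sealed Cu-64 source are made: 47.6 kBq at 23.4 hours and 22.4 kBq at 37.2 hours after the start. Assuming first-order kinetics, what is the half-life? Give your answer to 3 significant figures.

12.7 hours

Over Δt = 37.2 − 23.4 = 13.8 hours, the level fell by a factor of 47.6/22.4 ≈ 2.125.
n = log₂(2.125) ≈ 1.0875 half-lives, so t½ = 13.8/1.0875 ≈ 12.69 hours.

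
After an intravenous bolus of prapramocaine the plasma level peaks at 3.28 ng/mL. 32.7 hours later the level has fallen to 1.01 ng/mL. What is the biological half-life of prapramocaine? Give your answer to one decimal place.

A/A₀ = 1.01/3.28 ≈ 0.30793.
n = log₂(3.2475) ≈ 1.6993 half-lives elapsed in 32.7 hours.
t½ = 32.7/1.6993 ≈ 19.243 hours.

19.2 hours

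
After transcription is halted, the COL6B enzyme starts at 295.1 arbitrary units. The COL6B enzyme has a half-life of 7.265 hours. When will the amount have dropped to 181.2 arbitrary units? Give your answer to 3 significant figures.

Fraction remaining = 181.2/295.1 ≈ 0.61403.
n = log₂(295.1/181.2) = ln(1.6286)/ln 2 ≈ 0.70362 half-lives.
t = n × t½ = 0.70362 × 7.265 ≈ 5.1118 hours.

5.11 hours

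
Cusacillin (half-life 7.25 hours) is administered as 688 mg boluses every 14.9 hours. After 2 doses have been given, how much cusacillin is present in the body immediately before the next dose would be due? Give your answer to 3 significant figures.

205 mg

The 2 doses were given 29.8, 14.9 hours ago.
Total = 688·(1/2)^(29.8/7.25) + 688·(1/2)^(14.9/7.25)
      = 39.834 + 165.55 ≈ 205.38 mg.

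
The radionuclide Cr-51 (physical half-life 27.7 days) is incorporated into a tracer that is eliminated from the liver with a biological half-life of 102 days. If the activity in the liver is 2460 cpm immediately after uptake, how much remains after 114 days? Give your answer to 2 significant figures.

65 cpm

1/t_eff = 1/t_phys + 1/t_biol = 1/27.7 + 1/102 = 0.045905 per day.
t_eff = 27.7 × 102 / (27.7 + 102) ≈ 21.784 days.
Remaining = 2460 × (1/2)^(114/21.784) = 2460 × (1/2)^5.2332 ≈ 65.402 cpm.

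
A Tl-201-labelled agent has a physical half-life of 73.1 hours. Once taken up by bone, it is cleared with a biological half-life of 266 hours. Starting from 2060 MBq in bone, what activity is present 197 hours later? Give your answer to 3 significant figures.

1/t_eff = 1/t_phys + 1/t_biol = 1/73.1 + 1/266 = 0.017439 per hour.
t_eff = 73.1 × 266 / (73.1 + 266) ≈ 57.342 hours.
Remaining = 2060 × (1/2)^(197/57.342) = 2060 × (1/2)^3.4355 ≈ 190.4 MBq.

190 MBq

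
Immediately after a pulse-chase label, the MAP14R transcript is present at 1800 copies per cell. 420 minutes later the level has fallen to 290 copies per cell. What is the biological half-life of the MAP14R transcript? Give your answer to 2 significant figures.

A/A₀ = 290/1800 ≈ 0.16111.
n = log₂(6.2069) ≈ 2.6339 half-lives elapsed in 420 minutes.
t½ = 420/2.6339 ≈ 159.46 minutes.

160 minutes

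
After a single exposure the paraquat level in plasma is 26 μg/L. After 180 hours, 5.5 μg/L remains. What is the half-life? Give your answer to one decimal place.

80.3 hours

A/A₀ = 5.5/26 ≈ 0.21154.
n = log₂(4.7273) ≈ 2.241 half-lives elapsed in 180 hours.
t½ = 180/2.241 ≈ 80.321 hours.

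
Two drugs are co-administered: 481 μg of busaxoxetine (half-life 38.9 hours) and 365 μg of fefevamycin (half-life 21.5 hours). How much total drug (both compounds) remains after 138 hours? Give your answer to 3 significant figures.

busaxoxetine: 481 × (1/2)^(138/38.9) = 481 × (1/2)^3.5476 ≈ 41.136 μg.
fefevamycin: 365 × (1/2)^(138/21.5) = 365 × (1/2)^6.4186 ≈ 4.2668 μg.
Total = 41.136 + 4.2668 ≈ 45.403 μg.

45.4 μg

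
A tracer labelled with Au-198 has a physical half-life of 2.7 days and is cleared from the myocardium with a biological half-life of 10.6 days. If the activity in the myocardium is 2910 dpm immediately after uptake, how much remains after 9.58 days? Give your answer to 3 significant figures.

1/t_eff = 1/t_phys + 1/t_biol = 1/2.7 + 1/10.6 = 0.46471 per day.
t_eff = 2.7 × 10.6 / (2.7 + 10.6) ≈ 2.1519 days.
Remaining = 2910 × (1/2)^(9.58/2.1519) = 2910 × (1/2)^4.4519 ≈ 132.96 dpm.

133 dpm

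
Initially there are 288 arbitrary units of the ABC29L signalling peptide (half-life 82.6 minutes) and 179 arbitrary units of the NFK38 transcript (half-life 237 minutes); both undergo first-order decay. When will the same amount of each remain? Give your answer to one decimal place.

Set 288·(1/2)^(t/82.6) = 179·(1/2)^(t/237).
Taking log₂: log₂(288/179) = t·(1/82.6 − 1/237).
log₂(1.6089) = 0.68611; 1/82.6 − 1/237 = 0.0078871.
t = 0.68611 / 0.0078871 ≈ 86.991 minutes.

87.0 minutes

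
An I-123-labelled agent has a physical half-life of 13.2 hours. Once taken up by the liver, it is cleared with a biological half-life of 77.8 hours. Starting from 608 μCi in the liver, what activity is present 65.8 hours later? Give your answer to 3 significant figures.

1/t_eff = 1/t_phys + 1/t_biol = 1/13.2 + 1/77.8 = 0.088611 per hour.
t_eff = 13.2 × 77.8 / (13.2 + 77.8) ≈ 11.285 hours.
Remaining = 608 × (1/2)^(65.8/11.285) = 608 × (1/2)^5.8306 ≈ 10.684 μCi.

10.7 μCi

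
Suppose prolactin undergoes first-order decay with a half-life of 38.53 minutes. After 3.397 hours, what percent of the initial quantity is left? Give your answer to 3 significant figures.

3.397 hours = 203.82 minutes.
n = 203.82/38.53 ≈ 5.2899 half-lives.
Fraction remaining = (1/2)^5.2899 ≈ 0.025561, i.e. 2.5561%.

2.56%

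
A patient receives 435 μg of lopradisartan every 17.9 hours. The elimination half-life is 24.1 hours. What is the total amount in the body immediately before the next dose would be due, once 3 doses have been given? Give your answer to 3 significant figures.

508 μg

The 3 doses were given 53.7, 35.8, 17.9 hours ago.
Total = 435·(1/2)^(53.7/24.1) + 435·(1/2)^(35.8/24.1) + 435·(1/2)^(17.9/24.1)
      = 92.839 + 155.35 + 259.96 ≈ 508.15 μg.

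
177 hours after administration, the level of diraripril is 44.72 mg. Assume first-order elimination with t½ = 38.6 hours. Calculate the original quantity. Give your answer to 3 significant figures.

Number of half-lives elapsed: n = 177/38.6 ≈ 4.5855.
A₀ = A × 2^n = 44.72 × 2^4.5855 = 44.72 × 24.009 ≈ 1073.7 mg.

1070 mg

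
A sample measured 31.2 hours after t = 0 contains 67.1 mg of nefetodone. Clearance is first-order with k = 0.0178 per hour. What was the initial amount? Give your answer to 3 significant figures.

117 mg

t½ = ln 2 / k = 0.69315 / 0.0178 ≈ 38.941 hours.
Number of half-lives elapsed: n = 31.2/38.941 ≈ 0.80122.
A₀ = A × 2^n = 67.1 × 2^0.80122 = 67.1 × 1.7426 ≈ 116.93 mg.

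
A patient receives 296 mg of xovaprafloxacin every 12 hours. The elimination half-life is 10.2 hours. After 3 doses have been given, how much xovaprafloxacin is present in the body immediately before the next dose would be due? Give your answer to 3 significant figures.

215 mg

The 3 doses were given 36, 24, 12 hours ago.
Total = 296·(1/2)^(36/10.2) + 296·(1/2)^(24/10.2) + 296·(1/2)^(12/10.2)
      = 25.635 + 57.941 + 130.96 ≈ 214.54 mg.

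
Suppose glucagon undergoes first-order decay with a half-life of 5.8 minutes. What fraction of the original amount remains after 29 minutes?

0.03125

n = 29/5.8 ≈ 5 half-lives.
Fraction remaining = (1/2)^5 ≈ 0.03125.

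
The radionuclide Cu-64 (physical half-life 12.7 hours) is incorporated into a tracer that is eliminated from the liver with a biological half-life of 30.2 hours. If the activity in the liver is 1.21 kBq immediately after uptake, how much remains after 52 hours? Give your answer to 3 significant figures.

1/t_eff = 1/t_phys + 1/t_biol = 1/12.7 + 1/30.2 = 0.11185 per hour.
t_eff = 12.7 × 30.2 / (12.7 + 30.2) ≈ 8.9403 hours.
Remaining = 1.21 × (1/2)^(52/8.9403) = 1.21 × (1/2)^5.8163 ≈ 0.021473 kBq.

0.0215 kBq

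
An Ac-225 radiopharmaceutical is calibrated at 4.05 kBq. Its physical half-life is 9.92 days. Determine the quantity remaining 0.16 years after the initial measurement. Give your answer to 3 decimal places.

Convert the elapsed time: 0.16 years = 58.4 days.
Number of half-lives: n = 58.4/9.92 ≈ 5.8871.
Remaining = 4.05 × (1/2)^5.8871 = 4.05 × 0.016897 ≈ 0.068432 kBq.

0.068 kBq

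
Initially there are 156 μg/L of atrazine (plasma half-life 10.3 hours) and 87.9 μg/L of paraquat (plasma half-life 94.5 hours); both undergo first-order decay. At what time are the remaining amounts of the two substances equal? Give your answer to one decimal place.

Set 156·(1/2)^(t/10.3) = 87.9·(1/2)^(t/94.5).
Taking log₂: log₂(156/87.9) = t·(1/10.3 − 1/94.5).
log₂(1.7747) = 0.82761; 1/10.3 − 1/94.5 = 0.086505.
t = 0.82761 / 0.086505 ≈ 9.5672 hours.

9.6 hours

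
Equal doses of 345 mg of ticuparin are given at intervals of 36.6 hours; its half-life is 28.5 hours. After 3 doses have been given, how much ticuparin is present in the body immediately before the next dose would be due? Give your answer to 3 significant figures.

The 3 doses were given 109.8, 73.2, 36.6 hours ago.
Total = 345·(1/2)^(109.8/28.5) + 345·(1/2)^(73.2/28.5) + 345·(1/2)^(36.6/28.5)
      = 23.881 + 58.163 + 141.66 ≈ 223.7 mg.

224 mg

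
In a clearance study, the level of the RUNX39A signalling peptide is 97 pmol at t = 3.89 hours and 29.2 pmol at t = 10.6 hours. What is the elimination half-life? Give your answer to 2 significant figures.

Over Δt = 10.6 − 3.89 = 6.71 hours, the level fell by a factor of 97/29.2 ≈ 3.3219.
n = log₂(3.3219) ≈ 1.732 half-lives, so t½ = 6.71/1.732 ≈ 3.8741 hours.

3.9 hours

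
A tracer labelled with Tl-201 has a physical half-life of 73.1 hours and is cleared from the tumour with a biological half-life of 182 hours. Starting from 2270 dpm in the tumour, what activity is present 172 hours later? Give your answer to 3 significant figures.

1/t_eff = 1/t_phys + 1/t_biol = 1/73.1 + 1/182 = 0.019174 per hour.
t_eff = 73.1 × 182 / (73.1 + 182) ≈ 52.153 hours.
Remaining = 2270 × (1/2)^(172/52.153) = 2270 × (1/2)^3.298 ≈ 230.8 dpm.

231 dpm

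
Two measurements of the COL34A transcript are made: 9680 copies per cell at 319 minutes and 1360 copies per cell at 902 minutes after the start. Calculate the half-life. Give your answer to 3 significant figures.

206 minutes

Over Δt = 902 − 319 = 583 minutes, the level fell by a factor of 9680/1360 ≈ 7.1176.
n = log₂(7.1176) ≈ 2.8314 half-lives, so t½ = 583/2.8314 ≈ 205.91 minutes.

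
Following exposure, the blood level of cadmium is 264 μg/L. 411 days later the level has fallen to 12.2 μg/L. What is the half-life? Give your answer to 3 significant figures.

92.7 days

A/A₀ = 12.2/264 ≈ 0.046212.
n = log₂(21.639) ≈ 4.4356 half-lives elapsed in 411 days.
t½ = 411/4.4356 ≈ 92.66 days.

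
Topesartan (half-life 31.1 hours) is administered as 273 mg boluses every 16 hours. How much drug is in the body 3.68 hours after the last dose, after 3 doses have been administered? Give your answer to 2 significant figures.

550 mg

The 3 doses were given 35.68, 19.68, 3.68 hours ago.
Total = 273·(1/2)^(35.68/31.1) + 273·(1/2)^(19.68/31.1) + 273·(1/2)^(3.68/31.1)
      = 123.25 + 176.06 + 251.5 ≈ 550.82 mg.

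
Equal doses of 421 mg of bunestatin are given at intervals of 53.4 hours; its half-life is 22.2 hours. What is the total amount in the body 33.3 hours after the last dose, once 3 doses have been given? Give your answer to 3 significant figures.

The 3 doses were given 140.1, 86.7, 33.3 hours ago.
Total = 421·(1/2)^(140.1/22.2) + 421·(1/2)^(86.7/22.2) + 421·(1/2)^(33.3/22.2)
      = 5.3032 + 28.096 + 148.85 ≈ 182.24 mg.

182 mg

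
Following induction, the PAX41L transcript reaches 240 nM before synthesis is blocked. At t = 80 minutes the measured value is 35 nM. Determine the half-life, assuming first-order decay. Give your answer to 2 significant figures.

A/A₀ = 35/240 ≈ 0.14583.
n = log₂(6.8571) ≈ 2.7776 half-lives elapsed in 80 minutes.
t½ = 80/2.7776 ≈ 28.802 minutes.

29 minutes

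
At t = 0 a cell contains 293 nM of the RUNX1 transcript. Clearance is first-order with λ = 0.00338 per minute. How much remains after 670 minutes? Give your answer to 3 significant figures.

30.4 nM

t½ = ln 2 / λ = 0.69315 / 0.00338 ≈ 205.07 minutes.
Number of half-lives: n = 670/205.07 ≈ 3.2671.
Remaining = 293 × (1/2)^3.2671 = 293 × 0.10387 ≈ 30.434 nM.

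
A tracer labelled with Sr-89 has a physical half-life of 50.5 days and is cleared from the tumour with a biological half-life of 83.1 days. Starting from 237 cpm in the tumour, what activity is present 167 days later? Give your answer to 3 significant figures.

5.95 cpm

1/t_eff = 1/t_phys + 1/t_biol = 1/50.5 + 1/83.1 = 0.031836 per day.
t_eff = 50.5 × 83.1 / (50.5 + 83.1) ≈ 31.411 days.
Remaining = 237 × (1/2)^(167/31.411) = 237 × (1/2)^5.3166 ≈ 5.9471 cpm.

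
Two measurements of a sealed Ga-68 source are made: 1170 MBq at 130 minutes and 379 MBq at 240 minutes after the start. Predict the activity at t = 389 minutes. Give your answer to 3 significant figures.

Over Δt = 240 − 130 = 110 minutes, the level fell by a factor of 1170/379 ≈ 3.0871.
n = log₂(3.0871) ≈ 1.6262 half-lives, so t½ = 110/1.6262 ≈ 67.641 minutes.
From t = 240 to t = 389: 379 × (1/2)^((389−240)/67.641) ≈ 82.324 MBq.

82.3 MBq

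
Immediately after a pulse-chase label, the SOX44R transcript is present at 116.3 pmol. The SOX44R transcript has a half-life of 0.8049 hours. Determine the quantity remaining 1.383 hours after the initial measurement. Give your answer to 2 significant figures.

35 pmol

Number of half-lives: n = 1.383/0.8049 ≈ 1.7182.
Remaining = 116.3 × (1/2)^1.7182 = 116.3 × 0.30392 ≈ 35.346 pmol.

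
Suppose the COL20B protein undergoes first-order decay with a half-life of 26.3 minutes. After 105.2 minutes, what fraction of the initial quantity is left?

n = 105.2/26.3 ≈ 4 half-lives.
Fraction remaining = (1/2)^4 ≈ 0.0625.

0.0625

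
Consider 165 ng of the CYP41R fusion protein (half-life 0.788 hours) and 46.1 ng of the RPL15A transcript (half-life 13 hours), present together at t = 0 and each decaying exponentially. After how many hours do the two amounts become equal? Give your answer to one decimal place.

Set 165·(1/2)^(t/0.788) = 46.1·(1/2)^(t/13).
Taking log₂: log₂(165/46.1) = t·(1/0.788 − 1/13).
log₂(3.5792) = 1.8396; 1/0.788 − 1/13 = 1.1921.
t = 1.8396 / 1.1921 ≈ 1.5432 hours.

1.5 hours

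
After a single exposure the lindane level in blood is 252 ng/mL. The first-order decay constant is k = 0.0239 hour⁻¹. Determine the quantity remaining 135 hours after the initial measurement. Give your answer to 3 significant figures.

10.0 ng/mL

t½ = ln 2 / k = 0.69315 / 0.0239 ≈ 29.002 hours.
Number of half-lives: n = 135/29.002 ≈ 4.6549.
Remaining = 252 × (1/2)^4.6549 = 252 × 0.039696 ≈ 10.003 ng/mL.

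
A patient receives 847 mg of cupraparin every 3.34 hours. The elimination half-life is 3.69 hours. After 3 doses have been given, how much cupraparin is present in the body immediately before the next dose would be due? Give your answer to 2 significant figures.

820 mg

The 3 doses were given 10.02, 6.68, 3.34 hours ago.
Total = 847·(1/2)^(10.02/3.69) + 847·(1/2)^(6.68/3.69) + 847·(1/2)^(3.34/3.69)
      = 128.96 + 241.51 + 452.28 ≈ 822.74 mg.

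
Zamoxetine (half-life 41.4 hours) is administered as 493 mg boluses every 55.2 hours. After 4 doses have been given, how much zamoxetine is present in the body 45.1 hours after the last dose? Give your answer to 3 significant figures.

The 4 doses were given 210.7, 155.5, 100.3, 45.1 hours ago.
Total = 493·(1/2)^(210.7/41.4) + 493·(1/2)^(155.5/41.4) + 493·(1/2)^(100.3/41.4) + 493·(1/2)^(45.1/41.4)
      = 14.481 + 36.489 + 91.948 + 231.69 ≈ 374.61 mg.

375 mg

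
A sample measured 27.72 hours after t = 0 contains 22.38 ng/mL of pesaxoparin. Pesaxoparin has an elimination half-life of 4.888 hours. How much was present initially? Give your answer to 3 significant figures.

Number of half-lives elapsed: n = 27.72/4.888 ≈ 5.671.
A₀ = A × 2^n = 22.38 × 2^5.671 = 22.38 × 50.951 ≈ 1140.3 ng/mL.

1140 ng/mL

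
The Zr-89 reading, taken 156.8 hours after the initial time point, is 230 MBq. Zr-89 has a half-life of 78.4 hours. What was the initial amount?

Number of half-lives elapsed: n = 156.8/78.4 ≈ 2.
A₀ = A × 2^n = 230 × 2^2 = 230 × 4 ≈ 920 MBq.

920 MBq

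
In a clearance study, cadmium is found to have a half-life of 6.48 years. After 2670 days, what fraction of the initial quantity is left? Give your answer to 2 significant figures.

2670 days = 7.31507 years.
n = 7.31507/6.48 ≈ 1.1289 half-lives.
Fraction remaining = (1/2)^1.1289 ≈ 0.45727.

0.46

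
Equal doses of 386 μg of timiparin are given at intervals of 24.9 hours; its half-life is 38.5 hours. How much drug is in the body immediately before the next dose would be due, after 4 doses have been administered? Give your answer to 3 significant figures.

569 μg

The 4 doses were given 99.6, 74.7, 49.8, 24.9 hours ago.
Total = 386·(1/2)^(99.6/38.5) + 386·(1/2)^(74.7/38.5) + 386·(1/2)^(49.8/38.5) + 386·(1/2)^(24.9/38.5)
      = 64.242 + 100.58 + 157.47 + 246.54 ≈ 568.84 μg.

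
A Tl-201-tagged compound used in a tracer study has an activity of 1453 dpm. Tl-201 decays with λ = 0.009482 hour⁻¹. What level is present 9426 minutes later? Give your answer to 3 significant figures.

328 dpm

t½ = ln 2 / λ = 0.69315 / 0.009482 ≈ 73.101 hours.
Convert the elapsed time: 9426 minutes = 157.1 hours.
Number of half-lives: n = 157.1/73.101 ≈ 2.1491.
Remaining = 1453 × (1/2)^2.1491 = 1453 × 0.22546 ≈ 327.59 dpm.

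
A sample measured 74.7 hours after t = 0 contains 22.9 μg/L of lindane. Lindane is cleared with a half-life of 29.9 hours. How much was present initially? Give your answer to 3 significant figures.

Number of half-lives elapsed: n = 74.7/29.9 ≈ 2.4983.
A₀ = A × 2^n = 22.9 × 2^2.4983 = 22.9 × 5.6503 ≈ 129.39 μg/L.

129 μg/L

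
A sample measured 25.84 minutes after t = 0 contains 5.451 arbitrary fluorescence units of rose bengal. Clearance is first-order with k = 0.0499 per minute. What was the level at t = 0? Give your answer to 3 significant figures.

t½ = ln 2 / k = 0.69315 / 0.0499 ≈ 13.891 minutes.
Number of half-lives elapsed: n = 25.84/13.891 ≈ 1.8602.
A₀ = A × 2^n = 5.451 × 2^1.8602 = 5.451 × 3.6307 ≈ 19.791 arbitrary fluorescence units.

19.8 arbitrary fluorescence units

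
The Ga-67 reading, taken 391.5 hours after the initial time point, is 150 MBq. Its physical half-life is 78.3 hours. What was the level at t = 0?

4800 MBq

Number of half-lives elapsed: n = 391.5/78.3 ≈ 5.
A₀ = A × 2^n = 150 × 2^5 = 150 × 32 ≈ 4800 MBq.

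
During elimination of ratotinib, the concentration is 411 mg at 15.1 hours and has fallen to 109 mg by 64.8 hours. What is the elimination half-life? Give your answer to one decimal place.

26.0 hours

Over Δt = 64.8 − 15.1 = 49.7 hours, the level fell by a factor of 411/109 ≈ 3.7706.
n = log₂(3.7706) ≈ 1.9148 half-lives, so t½ = 49.7/1.9148 ≈ 25.956 hours.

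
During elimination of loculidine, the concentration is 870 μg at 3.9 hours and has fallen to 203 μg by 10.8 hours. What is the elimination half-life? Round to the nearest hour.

3 hours

Over Δt = 10.8 − 3.9 = 6.9 hours, the level fell by a factor of 870/203 ≈ 4.2857.
n = log₂(4.2857) ≈ 2.0995 half-lives, so t½ = 6.9/2.0995 ≈ 3.2864 hours.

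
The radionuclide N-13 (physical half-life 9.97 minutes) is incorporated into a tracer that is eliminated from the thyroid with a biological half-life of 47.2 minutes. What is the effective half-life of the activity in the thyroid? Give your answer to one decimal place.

8.2 minutes

1/t_eff = 1/t_phys + 1/t_biol = 1/9.97 + 1/47.2 = 0.12149 per minute.
t_eff = 9.97 × 47.2 / (9.97 + 47.2) ≈ 8.2313 minutes.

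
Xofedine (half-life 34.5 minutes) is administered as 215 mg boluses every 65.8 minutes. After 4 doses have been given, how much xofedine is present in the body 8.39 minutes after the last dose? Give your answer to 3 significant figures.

The 4 doses were given 205.79, 139.99, 74.19, 8.39 minutes ago.
Total = 215·(1/2)^(205.79/34.5) + 215·(1/2)^(139.99/34.5) + 215·(1/2)^(74.19/34.5) + 215·(1/2)^(8.39/34.5)
      = 3.442 + 12.911 + 48.428 + 181.65 ≈ 246.43 mg.

246 mg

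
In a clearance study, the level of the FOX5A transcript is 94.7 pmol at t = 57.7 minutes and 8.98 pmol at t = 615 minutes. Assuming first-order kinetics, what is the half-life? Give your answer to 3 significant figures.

Over Δt = 615 − 57.7 = 557.3 minutes, the level fell by a factor of 94.7/8.98 ≈ 10.546.
n = log₂(10.546) ≈ 3.3986 half-lives, so t½ = 557.3/3.3986 ≈ 163.98 minutes.

164 minutes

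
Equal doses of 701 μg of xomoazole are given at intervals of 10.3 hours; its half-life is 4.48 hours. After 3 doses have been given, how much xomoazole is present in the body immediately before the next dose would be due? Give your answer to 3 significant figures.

The 3 doses were given 30.9, 20.6, 10.3 hours ago.
Total = 701·(1/2)^(30.9/4.48) + 701·(1/2)^(20.6/4.48) + 701·(1/2)^(10.3/4.48)
      = 5.8805 + 28.941 + 142.44 ≈ 177.26 μg.

177 μg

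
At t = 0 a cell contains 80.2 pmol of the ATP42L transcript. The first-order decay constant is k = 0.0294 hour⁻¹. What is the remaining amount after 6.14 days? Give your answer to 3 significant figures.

t½ = ln 2 / k = 0.69315 / 0.0294 ≈ 23.576 hours.
Convert the elapsed time: 6.14 days = 147.36 hours.
Number of half-lives: n = 147.36/23.576 ≈ 6.2503.
Remaining = 80.2 × (1/2)^6.2503 = 80.2 × 0.013136 ≈ 1.0535 pmol.

1.05 pmol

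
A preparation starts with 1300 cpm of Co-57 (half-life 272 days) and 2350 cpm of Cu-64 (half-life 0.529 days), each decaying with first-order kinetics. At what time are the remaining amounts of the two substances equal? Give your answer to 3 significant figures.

Set 1300·(1/2)^(t/272) = 2350·(1/2)^(t/0.529).
Taking log₂: log₂(1300/2350) = t·(1/272 − 1/0.529).
log₂(0.55319) = -0.85415; 1/272 − 1/0.529 = -1.8867.
t = -0.85415 / -1.8867 ≈ 0.45273 days.

0.453 days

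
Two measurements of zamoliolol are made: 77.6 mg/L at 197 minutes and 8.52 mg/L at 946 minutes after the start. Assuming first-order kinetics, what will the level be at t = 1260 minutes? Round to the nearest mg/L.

3 mg/L

Over Δt = 946 − 197 = 749 minutes, the level fell by a factor of 77.6/8.52 ≈ 9.108.
n = log₂(9.108) ≈ 3.1871 half-lives, so t½ = 749/3.1871 ≈ 235.01 minutes.
From t = 946 to t = 1260: 8.52 × (1/2)^((1260−946)/235.01) ≈ 3.3746 mg/L.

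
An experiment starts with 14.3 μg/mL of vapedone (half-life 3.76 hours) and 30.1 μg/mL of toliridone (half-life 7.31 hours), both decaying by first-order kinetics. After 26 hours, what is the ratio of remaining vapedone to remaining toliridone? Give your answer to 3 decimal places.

0.046

vapedone: 14.3 × (1/2)^(26/3.76) = 14.3 × (1/2)^6.9149 ≈ 0.11851 μg/mL.
toliridone: 30.1 × (1/2)^(26/7.31) = 30.1 × (1/2)^3.5568 ≈ 2.5578 μg/mL.
Ratio ≈ 0.11851 / 2.5578 ≈ 0.046331.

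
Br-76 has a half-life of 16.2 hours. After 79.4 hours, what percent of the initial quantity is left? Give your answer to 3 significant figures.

n = 79.4/16.2 ≈ 4.9012 half-lives.
Fraction remaining = (1/2)^4.9012 ≈ 0.033464, i.e. 3.3464%.

3.35%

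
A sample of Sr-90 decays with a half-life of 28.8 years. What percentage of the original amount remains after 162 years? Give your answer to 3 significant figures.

n = 162/28.8 ≈ 5.625 half-lives.
Fraction remaining = (1/2)^5.625 ≈ 0.020263, i.e. 2.0263%.

2.03%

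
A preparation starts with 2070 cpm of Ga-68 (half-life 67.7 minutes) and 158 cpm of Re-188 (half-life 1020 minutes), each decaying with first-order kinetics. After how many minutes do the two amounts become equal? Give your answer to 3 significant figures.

Set 2070·(1/2)^(t/67.7) = 158·(1/2)^(t/1020).
Taking log₂: log₂(2070/158) = t·(1/67.7 − 1/1020).
log₂(13.101) = 3.7116; 1/67.7 − 1/1020 = 0.013791.
t = 3.7116 / 0.013791 ≈ 269.14 minutes.

269 minutes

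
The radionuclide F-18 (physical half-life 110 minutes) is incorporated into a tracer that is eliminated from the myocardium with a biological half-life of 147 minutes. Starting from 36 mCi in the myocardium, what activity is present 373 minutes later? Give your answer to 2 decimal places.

1/t_eff = 1/t_phys + 1/t_biol = 1/110 + 1/147 = 0.015894 per minute.
t_eff = 110 × 147 / (110 + 147) ≈ 62.918 minutes.
Remaining = 36 × (1/2)^(373/62.918) = 36 × (1/2)^5.9283 ≈ 0.59115 mCi.

0.59 mCi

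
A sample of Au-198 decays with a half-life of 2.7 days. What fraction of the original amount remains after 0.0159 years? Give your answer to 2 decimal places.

0.0159 years = 5.8035 days.
n = 5.8035/2.7 ≈ 2.1494 half-lives.
Fraction remaining = (1/2)^2.1494 ≈ 0.2254.

0.23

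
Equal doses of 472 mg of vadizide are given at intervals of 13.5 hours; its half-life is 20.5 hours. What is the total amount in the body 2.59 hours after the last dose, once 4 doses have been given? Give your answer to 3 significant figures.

990 mg

The 4 doses were given 43.09, 29.59, 16.09, 2.59 hours ago.
Total = 472·(1/2)^(43.09/20.5) + 472·(1/2)^(29.59/20.5) + 472·(1/2)^(16.09/20.5) + 472·(1/2)^(2.59/20.5)
      = 109.95 + 173.55 + 273.95 + 432.42 ≈ 989.87 mg.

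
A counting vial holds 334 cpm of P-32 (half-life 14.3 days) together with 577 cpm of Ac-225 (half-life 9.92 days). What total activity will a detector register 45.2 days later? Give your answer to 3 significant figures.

61.9 cpm

P-32: 334 × (1/2)^(45.2/14.3) = 334 × (1/2)^3.1608 ≈ 37.346 cpm.
Ac-225: 577 × (1/2)^(45.2/9.92) = 577 × (1/2)^4.5565 ≈ 24.522 cpm.
Total = 37.346 + 24.522 ≈ 61.867 cpm.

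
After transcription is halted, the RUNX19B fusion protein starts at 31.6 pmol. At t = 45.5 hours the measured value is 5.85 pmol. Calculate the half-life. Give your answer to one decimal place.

18.7 hours

A/A₀ = 5.85/31.6 ≈ 0.18513.
n = log₂(5.4017) ≈ 2.4334 half-lives elapsed in 45.5 hours.
t½ = 45.5/2.4334 ≈ 18.698 hours.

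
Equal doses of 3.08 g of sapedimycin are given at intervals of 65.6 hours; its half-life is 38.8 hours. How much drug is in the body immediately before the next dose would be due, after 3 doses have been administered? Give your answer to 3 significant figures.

The 3 doses were given 196.8, 131.2, 65.6 hours ago.
Total = 3.08·(1/2)^(196.8/38.8) + 3.08·(1/2)^(131.2/38.8) + 3.08·(1/2)^(65.6/38.8)
      = 0.091554 + 0.29555 + 0.9541 ≈ 1.3412 g.

1.34 g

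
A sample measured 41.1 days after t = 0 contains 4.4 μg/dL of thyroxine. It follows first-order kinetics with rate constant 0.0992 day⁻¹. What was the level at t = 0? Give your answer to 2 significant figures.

260 μg/dL

t½ = ln 2 / λ = 0.69315 / 0.0992 ≈ 6.9874 days.
Number of half-lives elapsed: n = 41.1/6.9874 ≈ 5.882.
A₀ = A × 2^n = 4.4 × 2^5.882 = 4.4 × 58.975 ≈ 259.49 μg/dL.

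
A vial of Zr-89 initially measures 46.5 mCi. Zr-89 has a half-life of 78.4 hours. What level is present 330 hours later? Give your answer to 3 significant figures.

Number of half-lives: n = 330/78.4 ≈ 4.2092.
Remaining = 46.5 × (1/2)^4.2092 = 46.5 × 0.054064 ≈ 2.514 mCi.

2.51 mCi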